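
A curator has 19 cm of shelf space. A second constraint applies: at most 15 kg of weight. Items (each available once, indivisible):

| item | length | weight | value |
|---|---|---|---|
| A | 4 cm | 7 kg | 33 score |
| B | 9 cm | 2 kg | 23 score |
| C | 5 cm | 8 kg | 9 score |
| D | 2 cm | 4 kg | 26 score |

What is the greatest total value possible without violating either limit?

Feasible sets respecting both limits:
- A+B+D: length 15, weight 13, value 82
- A+D: length 6, weight 11, value 59
- B+C+D: length 16, weight 14, value 58
Best: 82 score.

82 score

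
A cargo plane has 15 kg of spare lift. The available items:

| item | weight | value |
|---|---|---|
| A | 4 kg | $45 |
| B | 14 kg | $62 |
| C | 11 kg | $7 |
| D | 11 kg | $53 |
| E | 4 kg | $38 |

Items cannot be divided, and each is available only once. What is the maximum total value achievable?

$98

Check high-value combinations within 15 kg:
- A+D: weight 4+11=15, value 45+53=98
- D+E: weight 11+4=15, value 53+38=91
- A+E: weight 4+4=8, value 45+38=83
- B: weight 14, value 62
- D: weight 11, value 53
Best: $98.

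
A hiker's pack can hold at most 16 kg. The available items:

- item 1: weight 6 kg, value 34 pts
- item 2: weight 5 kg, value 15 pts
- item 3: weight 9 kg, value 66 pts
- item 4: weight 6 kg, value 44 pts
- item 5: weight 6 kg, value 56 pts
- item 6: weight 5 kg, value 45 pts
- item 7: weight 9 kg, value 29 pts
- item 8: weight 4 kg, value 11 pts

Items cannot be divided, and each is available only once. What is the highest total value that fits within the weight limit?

Check high-value combinations within 16 kg:
- item 3+item 5: weight 9+6=15, value 66+56=122
- item 2+item 5+item 6: weight 5+6+5=16, value 15+56+45=116
- item 5+item 6+item 8: weight 6+5+4=15, value 56+45+11=112
- item 3+item 6: weight 9+5=14, value 66+45=111
Best: 122 pts.

122 pts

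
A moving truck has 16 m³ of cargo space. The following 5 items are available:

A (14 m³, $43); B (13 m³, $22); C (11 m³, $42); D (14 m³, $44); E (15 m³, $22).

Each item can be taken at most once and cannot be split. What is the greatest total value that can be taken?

$44

Check high-value combinations within 16 m³:
- D: volume 14, value 44
- A: volume 14, value 43
- C: volume 11, value 42
- B: volume 13, value 22
Best: $44.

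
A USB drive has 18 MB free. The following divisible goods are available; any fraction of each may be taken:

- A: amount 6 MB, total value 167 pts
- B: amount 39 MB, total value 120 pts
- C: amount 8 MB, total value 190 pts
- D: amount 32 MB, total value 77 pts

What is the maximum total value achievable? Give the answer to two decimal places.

369.31

Take in order of value per unit:
- A (167/6 per unit): all 6 → value 167, running total 167.00
- C (190/8 per unit): all 8 → value 190, running total 357.00
- B (120/39 per unit): 4 of 39 → value 4×120/39 = 12.3077, running total 369.31
Total 369.31.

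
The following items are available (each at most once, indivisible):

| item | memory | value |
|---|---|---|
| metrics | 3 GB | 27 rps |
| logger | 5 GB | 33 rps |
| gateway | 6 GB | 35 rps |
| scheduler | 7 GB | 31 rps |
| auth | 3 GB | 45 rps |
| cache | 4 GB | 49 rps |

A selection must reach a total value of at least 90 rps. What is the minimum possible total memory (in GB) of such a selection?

7

Subsets with value ≥ 90, sorted by total memory:
- auth+cache: memory 7, value 94
- metrics+auth+cache: memory 10, value 121
- metrics+logger+auth: memory 11, value 105
- logger+auth+cache: memory 12, value 127
Minimum memory: 7 GB.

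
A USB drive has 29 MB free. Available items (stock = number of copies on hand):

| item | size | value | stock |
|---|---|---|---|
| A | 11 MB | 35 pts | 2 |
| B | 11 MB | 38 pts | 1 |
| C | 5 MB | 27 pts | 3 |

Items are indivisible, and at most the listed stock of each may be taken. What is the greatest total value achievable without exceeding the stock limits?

119 pts

Top feasible selections:
- 1×B + 3×C: size 26, value 119
- 1×A + 3×C: size 26, value 116
- 1×A + 1×B + 1×C: size 27, value 100
Best: 119 pts.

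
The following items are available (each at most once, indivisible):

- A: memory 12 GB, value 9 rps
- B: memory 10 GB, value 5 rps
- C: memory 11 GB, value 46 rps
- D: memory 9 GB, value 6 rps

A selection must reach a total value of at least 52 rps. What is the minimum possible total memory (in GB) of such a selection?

Subsets with value ≥ 52, sorted by total memory:
- C+D: memory 20, value 52
- A+C: memory 23, value 55
Minimum memory: 20 GB.

20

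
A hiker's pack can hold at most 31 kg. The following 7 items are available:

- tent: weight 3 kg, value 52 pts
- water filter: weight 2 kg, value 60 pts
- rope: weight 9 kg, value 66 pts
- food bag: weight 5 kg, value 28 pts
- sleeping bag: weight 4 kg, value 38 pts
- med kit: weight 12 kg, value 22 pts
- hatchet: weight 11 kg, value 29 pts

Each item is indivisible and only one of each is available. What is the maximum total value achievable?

245 pts

Check high-value combinations within 31 kg:
- tent+water filter+rope+sleeping bag+hatchet: weight 3+2+9+4+11=29, value 52+60+66+38+29=245
- tent+water filter+rope+food bag+sleeping bag: weight 3+2+9+5+4=23, value 52+60+66+28+38=244
- tent+water filter+rope+sleeping bag+med kit: weight 3+2+9+4+12=30, value 52+60+66+38+22=238
- tent+water filter+rope+food bag+hatchet: weight 3+2+9+5+11=30, value 52+60+66+28+29=235
- tent+water filter+rope+food bag+med kit: weight 3+2+9+5+12=31, value 52+60+66+28+22=228
Best: 245 pts.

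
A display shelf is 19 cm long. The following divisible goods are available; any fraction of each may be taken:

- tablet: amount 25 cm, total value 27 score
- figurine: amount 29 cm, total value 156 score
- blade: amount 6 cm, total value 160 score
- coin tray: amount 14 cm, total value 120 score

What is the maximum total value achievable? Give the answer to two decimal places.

271.43

Take in order of value per unit:
- blade (160/6 per unit): all 6 → value 160, running total 160.00
- coin tray (120/14 per unit): 13 of 14 → value 13×120/14 = 111.4286, running total 271.43
Total 271.43.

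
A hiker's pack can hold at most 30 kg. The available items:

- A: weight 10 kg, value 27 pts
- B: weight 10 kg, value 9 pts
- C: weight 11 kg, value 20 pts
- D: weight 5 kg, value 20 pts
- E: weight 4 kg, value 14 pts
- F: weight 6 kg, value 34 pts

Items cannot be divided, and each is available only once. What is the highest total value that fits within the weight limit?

Check high-value combinations within 30 kg:
- A+D+E+F: weight 10+5+4+6=25, value 27+20+14+34=95
- C+D+E+F: weight 11+5+4+6=26, value 20+20+14+34=88
- A+B+E+F: weight 10+10+4+6=30, value 27+9+14+34=84
Best: 95 pts.

95 pts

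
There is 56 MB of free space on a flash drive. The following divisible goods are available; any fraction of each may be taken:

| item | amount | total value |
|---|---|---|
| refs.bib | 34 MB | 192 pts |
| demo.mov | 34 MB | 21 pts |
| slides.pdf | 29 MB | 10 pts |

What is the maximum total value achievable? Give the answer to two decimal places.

205.59

Take in order of value per unit:
- refs.bib (192/34 per unit): all 34 → value 192, running total 192.00
- demo.mov (21/34 per unit): 22 of 34 → value 22×21/34 = 13.5882, running total 205.59
Total 205.59.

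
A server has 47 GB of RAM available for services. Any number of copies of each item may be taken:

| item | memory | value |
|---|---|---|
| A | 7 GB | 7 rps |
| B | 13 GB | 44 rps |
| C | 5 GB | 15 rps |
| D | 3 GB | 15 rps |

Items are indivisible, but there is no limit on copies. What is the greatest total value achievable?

225 rps

Best value-per-unit is D at 15/3; filling with it alone gives 15×15 = 225.
Optimal mix: 1×C + 14×D → memory 47, value 225.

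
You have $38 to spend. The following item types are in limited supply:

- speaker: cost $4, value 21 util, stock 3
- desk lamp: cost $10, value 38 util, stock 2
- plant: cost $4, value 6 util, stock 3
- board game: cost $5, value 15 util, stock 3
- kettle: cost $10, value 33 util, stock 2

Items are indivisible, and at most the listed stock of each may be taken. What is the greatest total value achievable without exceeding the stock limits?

Top feasible selections:
- 3×speaker + 2×desk lamp + 1×board game: cost 37, value 154
- 2×speaker + 2×desk lamp + 1×kettle: cost 38, value 151
- 3×speaker + 1×desk lamp + 1×board game + 1×kettle: cost 37, value 149
Best: 154 util.

154 util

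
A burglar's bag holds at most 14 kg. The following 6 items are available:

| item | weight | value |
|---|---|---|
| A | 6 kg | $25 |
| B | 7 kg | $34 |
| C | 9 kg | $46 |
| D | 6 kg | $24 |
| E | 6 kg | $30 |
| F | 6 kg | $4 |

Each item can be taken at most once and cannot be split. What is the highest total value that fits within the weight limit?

Check high-value combinations within 14 kg:
- B+E: weight 7+6=13, value 34+30=64
- A+B: weight 6+7=13, value 25+34=59
- B+D: weight 7+6=13, value 34+24=58
- A+E: weight 6+6=12, value 25+30=55
Best: $64.

$64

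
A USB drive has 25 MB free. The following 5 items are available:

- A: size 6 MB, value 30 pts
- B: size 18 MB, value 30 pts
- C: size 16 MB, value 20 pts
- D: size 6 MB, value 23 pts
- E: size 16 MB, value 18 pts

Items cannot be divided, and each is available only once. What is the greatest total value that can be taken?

Check high-value combinations within 25 MB:
- A+B: size 6+18=24, value 30+30=60
- A+D: size 6+6=12, value 30+23=53
- B+D: size 18+6=24, value 30+23=53
Best: 60 pts.

60 pts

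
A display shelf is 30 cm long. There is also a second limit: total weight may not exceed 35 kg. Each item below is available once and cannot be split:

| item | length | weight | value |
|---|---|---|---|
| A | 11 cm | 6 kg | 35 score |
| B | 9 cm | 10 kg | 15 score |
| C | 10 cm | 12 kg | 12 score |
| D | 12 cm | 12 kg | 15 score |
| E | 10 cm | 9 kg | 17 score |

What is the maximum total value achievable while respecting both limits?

67 score

Feasible sets respecting both limits:
- A+B+E: length 30, weight 25, value 67
- A+B+C: length 30, weight 28, value 62
- A+E: length 21, weight 15, value 52
- A+B: length 20, weight 16, value 50
Best: 67 score.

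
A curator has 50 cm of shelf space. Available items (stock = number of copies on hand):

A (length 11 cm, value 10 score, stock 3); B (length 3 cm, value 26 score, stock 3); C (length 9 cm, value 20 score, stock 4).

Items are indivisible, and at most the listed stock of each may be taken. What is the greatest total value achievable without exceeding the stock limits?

Top feasible selections:
- 3×B + 4×C: length 45, value 158
- 1×A + 3×B + 3×C: length 47, value 148
Best: 158 score.

158 score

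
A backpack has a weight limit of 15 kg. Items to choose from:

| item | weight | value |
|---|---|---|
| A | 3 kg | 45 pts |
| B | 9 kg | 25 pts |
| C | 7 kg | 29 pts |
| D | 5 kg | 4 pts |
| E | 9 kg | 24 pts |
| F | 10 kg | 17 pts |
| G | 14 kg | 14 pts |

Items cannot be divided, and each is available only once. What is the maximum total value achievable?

78 pts

This is a 0/1 knapsack; check combinations near the capacity.
- A+C+D: weight 3+7+5=15, value 45+29+4=78
- A+C: weight 3+7=10, value 45+29=74
- A+B: weight 3+9=12, value 45+25=70
- A+E: weight 3+9=12, value 45+24=69
Best: 78 pts.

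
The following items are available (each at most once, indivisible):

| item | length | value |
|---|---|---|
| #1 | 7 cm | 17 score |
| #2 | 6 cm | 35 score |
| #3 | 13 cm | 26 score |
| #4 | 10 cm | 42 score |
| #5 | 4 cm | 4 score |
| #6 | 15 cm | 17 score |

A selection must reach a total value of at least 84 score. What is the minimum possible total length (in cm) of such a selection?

23

Subsets with value ≥ 84, sorted by total length:
- #1+#2+#4: length 23, value 94
- #1+#2+#4+#5: length 27, value 98
- #2+#3+#4: length 29, value 103
Minimum length: 23 cm.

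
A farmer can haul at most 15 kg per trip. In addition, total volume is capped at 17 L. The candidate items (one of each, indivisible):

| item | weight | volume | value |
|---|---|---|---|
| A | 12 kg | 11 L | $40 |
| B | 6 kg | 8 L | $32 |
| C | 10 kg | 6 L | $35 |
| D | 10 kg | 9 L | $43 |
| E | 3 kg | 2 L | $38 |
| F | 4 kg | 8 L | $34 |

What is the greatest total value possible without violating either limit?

Feasible sets respecting both limits:
- D+E: weight 13, volume 11, value 81
- A+E: weight 15, volume 13, value 78
- D+F: weight 14, volume 17, value 77
- C+E: weight 13, volume 8, value 73
Best: $81.

$81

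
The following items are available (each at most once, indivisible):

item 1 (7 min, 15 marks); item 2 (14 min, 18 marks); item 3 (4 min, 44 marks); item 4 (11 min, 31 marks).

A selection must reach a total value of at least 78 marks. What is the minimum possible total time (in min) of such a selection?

22

Subsets with value ≥ 78, sorted by total time:
- item 1+item 3+item 4: time 22, value 90
- item 2+item 3+item 4: time 29, value 93
- item 1+item 2+item 3+item 4: time 36, value 108
Minimum time: 22 min.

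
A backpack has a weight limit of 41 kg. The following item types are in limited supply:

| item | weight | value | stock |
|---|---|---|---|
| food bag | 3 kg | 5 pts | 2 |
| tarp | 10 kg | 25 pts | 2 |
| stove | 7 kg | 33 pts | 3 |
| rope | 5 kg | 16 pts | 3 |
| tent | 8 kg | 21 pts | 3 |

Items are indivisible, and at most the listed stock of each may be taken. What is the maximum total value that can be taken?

156 pts

Best selections within weight 41 and stock limits:
- 1×tarp + 3×stove + 2×rope: weight 41, value 156
- 3×stove + 2×rope + 1×tent: weight 39, value 152
- 1×food bag + 3×stove + 3×rope: weight 39, value 152
Best: 156 pts.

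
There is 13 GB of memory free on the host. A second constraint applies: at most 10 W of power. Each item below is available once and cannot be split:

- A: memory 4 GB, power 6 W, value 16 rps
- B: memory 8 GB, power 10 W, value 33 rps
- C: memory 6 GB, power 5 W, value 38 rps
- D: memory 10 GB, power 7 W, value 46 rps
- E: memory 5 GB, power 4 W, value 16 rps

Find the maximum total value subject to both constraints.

54 rps

Feasible sets respecting both limits:
- C+E: memory 11, power 9, value 54
- D: memory 10, power 7, value 46
- C: memory 6, power 5, value 38
Best: 54 rps.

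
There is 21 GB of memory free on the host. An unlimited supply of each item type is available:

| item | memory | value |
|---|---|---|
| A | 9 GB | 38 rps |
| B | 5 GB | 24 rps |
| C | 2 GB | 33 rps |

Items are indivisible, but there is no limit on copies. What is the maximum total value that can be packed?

Best value-per-unit is C at 33/2, and filling with it alone uses memory 10×2=20. No mix of the others beats 10×33 = 330.

330 rps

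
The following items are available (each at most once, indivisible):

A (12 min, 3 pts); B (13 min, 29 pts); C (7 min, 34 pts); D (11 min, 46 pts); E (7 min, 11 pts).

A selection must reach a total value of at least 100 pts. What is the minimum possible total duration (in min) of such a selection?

31

Subsets with value ≥ 100, sorted by total duration:
- B+C+D: duration 31, value 109
- B+C+D+E: duration 38, value 120
- A+B+C+D: duration 43, value 112
Minimum duration: 31 min.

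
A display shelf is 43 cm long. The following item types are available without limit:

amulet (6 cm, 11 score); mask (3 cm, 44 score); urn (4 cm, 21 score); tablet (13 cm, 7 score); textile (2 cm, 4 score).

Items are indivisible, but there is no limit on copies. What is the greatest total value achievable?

Best value-per-unit is mask at 44/3, and filling with it alone uses length 14×3=42. No mix of the others beats 14×44 = 616.

616 score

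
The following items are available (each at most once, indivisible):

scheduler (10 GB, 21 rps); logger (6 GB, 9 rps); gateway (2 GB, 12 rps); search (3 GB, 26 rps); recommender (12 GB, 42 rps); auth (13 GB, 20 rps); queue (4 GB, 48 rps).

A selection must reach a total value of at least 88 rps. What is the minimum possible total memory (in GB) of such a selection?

15

Subsets with value ≥ 88, sorted by total memory:
- logger+gateway+search+queue: memory 15, value 95
- recommender+queue: memory 16, value 90
Minimum memory: 15 GB.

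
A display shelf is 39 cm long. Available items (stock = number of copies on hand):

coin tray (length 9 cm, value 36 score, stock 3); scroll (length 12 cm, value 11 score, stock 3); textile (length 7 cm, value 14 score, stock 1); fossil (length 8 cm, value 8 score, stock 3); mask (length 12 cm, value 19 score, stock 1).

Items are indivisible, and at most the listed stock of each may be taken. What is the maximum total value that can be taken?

Best selections within length 39 and stock limits:
- 3×coin tray + 1×mask: length 39, value 127
- 3×coin tray + 1×textile: length 34, value 122
- 3×coin tray + 1×scroll: length 39, value 119
- 3×coin tray + 1×fossil: length 35, value 116
Best: 127 score.

127 score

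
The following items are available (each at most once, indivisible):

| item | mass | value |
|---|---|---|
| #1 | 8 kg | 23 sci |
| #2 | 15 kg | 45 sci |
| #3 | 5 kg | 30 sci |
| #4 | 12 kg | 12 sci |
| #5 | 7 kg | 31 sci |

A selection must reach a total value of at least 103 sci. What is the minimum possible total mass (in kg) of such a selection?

Subsets with value ≥ 103, sorted by total mass:
- #2+#3+#5: mass 27, value 106
- #1+#2+#3+#5: mass 35, value 129
- #2+#3+#4+#5: mass 39, value 118
Minimum mass: 27 kg.

27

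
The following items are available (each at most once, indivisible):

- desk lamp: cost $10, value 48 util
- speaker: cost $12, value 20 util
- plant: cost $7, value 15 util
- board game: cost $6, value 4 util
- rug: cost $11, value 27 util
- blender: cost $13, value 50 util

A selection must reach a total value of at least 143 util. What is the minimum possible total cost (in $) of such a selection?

Subsets with value ≥ 143, sorted by total cost:
- desk lamp+speaker+rug+blender: cost 46, value 145
- desk lamp+plant+board game+rug+blender: cost 47, value 144
- desk lamp+speaker+board game+rug+blender: cost 52, value 149
Minimum cost: 46 $.

46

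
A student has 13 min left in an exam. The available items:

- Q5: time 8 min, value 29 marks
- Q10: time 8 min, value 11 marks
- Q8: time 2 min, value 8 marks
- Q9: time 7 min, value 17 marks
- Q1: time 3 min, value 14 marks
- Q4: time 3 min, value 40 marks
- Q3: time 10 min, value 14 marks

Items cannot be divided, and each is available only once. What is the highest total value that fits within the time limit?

This is a 0/1 knapsack; check combinations near the capacity.
- Q5+Q8+Q4: time 8+2+3=13, value 29+8+40=77
- Q9+Q1+Q4: time 7+3+3=13, value 17+14+40=71
- Q5+Q4: time 8+3=11, value 29+40=69
- Q8+Q9+Q4: time 2+7+3=12, value 8+17+40=65
Best: 77 marks.

77 marks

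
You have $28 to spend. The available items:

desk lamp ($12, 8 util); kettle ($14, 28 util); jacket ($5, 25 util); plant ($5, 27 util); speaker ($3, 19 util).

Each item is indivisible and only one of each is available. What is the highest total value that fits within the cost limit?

99 util

This is a 0/1 knapsack; check combinations near the capacity.
- kettle+jacket+plant+speaker: cost 14+5+5+3=27, value 28+25+27+19=99
- kettle+jacket+plant: cost 14+5+5=24, value 28+25+27=80
- desk lamp+jacket+plant+speaker: cost 12+5+5+3=25, value 8+25+27+19=79
- kettle+plant+speaker: cost 14+5+3=22, value 28+27+19=74
Best: 99 util.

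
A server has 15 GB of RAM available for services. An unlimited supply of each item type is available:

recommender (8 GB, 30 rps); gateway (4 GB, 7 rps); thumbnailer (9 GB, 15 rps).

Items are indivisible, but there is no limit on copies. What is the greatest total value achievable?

Best value-per-unit is recommender at 30/8; filling with it alone gives 1×30 = 30.
Optimal mix: 1×recommender + 1×gateway → memory 12, value 37.

37 rps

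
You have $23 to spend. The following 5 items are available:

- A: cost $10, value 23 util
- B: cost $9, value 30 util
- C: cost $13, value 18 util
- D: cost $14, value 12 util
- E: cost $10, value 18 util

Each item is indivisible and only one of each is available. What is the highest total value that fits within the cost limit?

This is a 0/1 knapsack; check combinations near the capacity.
- A+B: cost 10+9=19, value 23+30=53
- B+E: cost 9+10=19, value 30+18=48
- B+C: cost 9+13=22, value 30+18=48
- B+D: cost 9+14=23, value 30+12=42
- A+E: cost 10+10=20, value 23+18=41
Best: 53 util.

53 util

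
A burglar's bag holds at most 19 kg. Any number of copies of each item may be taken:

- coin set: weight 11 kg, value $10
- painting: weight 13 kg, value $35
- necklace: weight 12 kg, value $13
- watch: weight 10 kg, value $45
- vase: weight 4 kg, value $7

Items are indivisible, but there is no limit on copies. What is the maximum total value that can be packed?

Best value-per-unit is watch at 45/10; filling with it alone gives 1×45 = 45.
Optimal mix: 1×watch + 2×vase → weight 18, value 59.

$59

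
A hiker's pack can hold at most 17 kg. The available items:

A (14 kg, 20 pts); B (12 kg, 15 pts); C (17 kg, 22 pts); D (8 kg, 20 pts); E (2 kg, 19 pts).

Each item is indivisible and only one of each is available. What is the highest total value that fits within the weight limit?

This is a 0/1 knapsack; check combinations near the capacity.
- D+E: weight 8+2=10, value 20+19=39
- A+E: weight 14+2=16, value 20+19=39
- B+E: weight 12+2=14, value 15+19=34
Best: 39 pts.

39 pts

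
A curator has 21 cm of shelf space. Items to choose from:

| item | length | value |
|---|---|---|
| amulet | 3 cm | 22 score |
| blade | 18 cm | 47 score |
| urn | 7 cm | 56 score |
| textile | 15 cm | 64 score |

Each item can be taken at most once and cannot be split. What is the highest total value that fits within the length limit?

86 score

Check high-value combinations within 21 cm:
- amulet+textile: length 3+15=18, value 22+64=86
- amulet+urn: length 3+7=10, value 22+56=78
- amulet+blade: length 3+18=21, value 22+47=69
Best: 86 score.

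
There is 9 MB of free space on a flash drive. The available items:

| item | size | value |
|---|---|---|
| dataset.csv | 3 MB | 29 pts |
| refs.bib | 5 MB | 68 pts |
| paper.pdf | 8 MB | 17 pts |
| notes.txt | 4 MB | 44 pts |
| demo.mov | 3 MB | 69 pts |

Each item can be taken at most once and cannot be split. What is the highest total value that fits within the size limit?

Check high-value combinations within 9 MB:
- refs.bib+demo.mov: size 5+3=8, value 68+69=137
- notes.txt+demo.mov: size 4+3=7, value 44+69=113
- refs.bib+notes.txt: size 5+4=9, value 68+44=112
- dataset.csv+demo.mov: size 3+3=6, value 29+69=98
- dataset.csv+refs.bib: size 3+5=8, value 29+68=97
Best: 137 pts.

137 pts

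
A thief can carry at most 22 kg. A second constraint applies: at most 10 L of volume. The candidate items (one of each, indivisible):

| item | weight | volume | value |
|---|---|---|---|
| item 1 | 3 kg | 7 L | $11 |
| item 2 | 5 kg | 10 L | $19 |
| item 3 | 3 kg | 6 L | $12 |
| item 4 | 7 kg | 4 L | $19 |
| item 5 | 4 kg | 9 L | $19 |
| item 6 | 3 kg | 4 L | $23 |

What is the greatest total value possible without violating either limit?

$42

Feasible sets respecting both limits:
- item 4+item 6: weight 10, volume 8, value 42
- item 3+item 6: weight 6, volume 10, value 35
- item 3+item 4: weight 10, volume 10, value 31
Best: $42.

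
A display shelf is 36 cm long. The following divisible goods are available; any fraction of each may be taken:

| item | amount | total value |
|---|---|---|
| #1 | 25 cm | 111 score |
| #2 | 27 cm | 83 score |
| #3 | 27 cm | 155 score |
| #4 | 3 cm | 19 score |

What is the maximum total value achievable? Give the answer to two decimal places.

200.64

Take in order of value per unit:
- #4 (19/3 per unit): all 3 → value 19, running total 19.00
- #3 (155/27 per unit): all 27 → value 155, running total 174.00
- #1 (111/25 per unit): 6 of 25 → value 6×111/25 = 26.6400, running total 200.64
Total 200.64.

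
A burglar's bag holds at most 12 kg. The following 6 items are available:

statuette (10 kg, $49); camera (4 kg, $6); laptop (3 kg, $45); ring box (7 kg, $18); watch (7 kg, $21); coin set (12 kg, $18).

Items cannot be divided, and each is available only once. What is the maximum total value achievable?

$66

This is a 0/1 knapsack; check combinations near the capacity.
- laptop+watch: weight 3+7=10, value 45+21=66
- laptop+ring box: weight 3+7=10, value 45+18=63
- camera+laptop: weight 4+3=7, value 6+45=51
- statuette: weight 10, value 49
- laptop: weight 3, value 45
Best: $66.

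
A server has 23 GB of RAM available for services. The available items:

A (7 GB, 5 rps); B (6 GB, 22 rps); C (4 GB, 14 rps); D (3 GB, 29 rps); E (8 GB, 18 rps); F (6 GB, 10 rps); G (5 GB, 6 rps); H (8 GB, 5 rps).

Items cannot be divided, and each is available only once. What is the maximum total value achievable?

83 rps

Check high-value combinations within 23 GB:
- B+C+D+E: memory 6+4+3+8=21, value 22+14+29+18=83
- B+D+E+F: memory 6+3+8+6=23, value 22+29+18+10=79
- B+C+D+F: memory 6+4+3+6=19, value 22+14+29+10=75
- B+D+E+G: memory 6+3+8+5=22, value 22+29+18+6=75
- B+C+D+G: memory 6+4+3+5=18, value 22+14+29+6=71
Best: 83 rps.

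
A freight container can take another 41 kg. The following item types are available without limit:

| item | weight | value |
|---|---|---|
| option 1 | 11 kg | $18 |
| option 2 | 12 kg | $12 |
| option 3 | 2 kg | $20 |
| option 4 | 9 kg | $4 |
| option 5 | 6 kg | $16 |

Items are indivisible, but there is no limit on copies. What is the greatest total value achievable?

$400

Best value-per-unit is option 3 at 20/2, and filling with it alone uses weight 20×2=40. No mix of the others beats 20×20 = 400.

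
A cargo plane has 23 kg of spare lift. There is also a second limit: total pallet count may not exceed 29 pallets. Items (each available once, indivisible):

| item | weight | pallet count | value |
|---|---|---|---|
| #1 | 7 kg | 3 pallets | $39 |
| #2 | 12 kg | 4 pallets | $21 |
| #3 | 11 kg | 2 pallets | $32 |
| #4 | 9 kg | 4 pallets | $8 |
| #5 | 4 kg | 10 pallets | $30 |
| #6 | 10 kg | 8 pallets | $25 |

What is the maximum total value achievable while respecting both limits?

$101

Feasible sets respecting both limits:
- #1+#3+#5: weight 22, pallet count 15, value 101
- #1+#5+#6: weight 21, pallet count 21, value 94
- #1+#2+#5: weight 23, pallet count 17, value 90
- #1+#4+#5: weight 20, pallet count 17, value 77
Best: $101.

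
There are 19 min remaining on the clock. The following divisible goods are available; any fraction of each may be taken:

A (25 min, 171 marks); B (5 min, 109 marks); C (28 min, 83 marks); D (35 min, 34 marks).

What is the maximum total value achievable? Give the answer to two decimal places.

204.76

Take in order of value per unit:
- B (109/5 per unit): all 5 → value 109, running total 109.00
- A (171/25 per unit): 14 of 25 → value 14×171/25 = 95.7600, running total 204.76
Total 204.76.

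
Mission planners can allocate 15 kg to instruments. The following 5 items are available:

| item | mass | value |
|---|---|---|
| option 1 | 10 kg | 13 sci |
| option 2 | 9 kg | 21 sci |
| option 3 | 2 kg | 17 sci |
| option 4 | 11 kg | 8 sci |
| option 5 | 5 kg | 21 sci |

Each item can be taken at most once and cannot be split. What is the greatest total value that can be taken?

This is a 0/1 knapsack; check combinations near the capacity.
- option 2+option 5: mass 9+5=14, value 21+21=42
- option 3+option 5: mass 2+5=7, value 17+21=38
- option 2+option 3: mass 9+2=11, value 21+17=38
Best: 42 sci.

42 sci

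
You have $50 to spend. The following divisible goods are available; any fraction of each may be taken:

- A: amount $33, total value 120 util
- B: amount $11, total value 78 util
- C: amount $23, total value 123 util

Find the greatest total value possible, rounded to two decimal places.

259.18

Take in order of value per unit:
- B (78/11 per unit): all 11 → value 78, running total 78.00
- C (123/23 per unit): all 23 → value 123, running total 201.00
- A (120/33 per unit): 16 of 33 → value 16×120/33 = 58.1818, running total 259.18
Total 259.18.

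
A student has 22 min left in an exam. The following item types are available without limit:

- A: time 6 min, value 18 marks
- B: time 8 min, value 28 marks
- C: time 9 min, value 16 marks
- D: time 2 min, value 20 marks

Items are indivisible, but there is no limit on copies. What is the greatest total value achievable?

220 marks

Best value-per-unit is D at 20/2, and filling with it alone uses time 11×2=22. No mix of the others beats 11×20 = 220.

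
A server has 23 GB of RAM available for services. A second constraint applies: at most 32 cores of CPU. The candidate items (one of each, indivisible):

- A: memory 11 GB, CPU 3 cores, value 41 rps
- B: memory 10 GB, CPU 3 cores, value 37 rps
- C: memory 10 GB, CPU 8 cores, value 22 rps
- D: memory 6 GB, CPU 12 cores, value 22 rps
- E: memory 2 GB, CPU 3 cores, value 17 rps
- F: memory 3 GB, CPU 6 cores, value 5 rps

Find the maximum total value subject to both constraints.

95 rps

Feasible sets respecting both limits:
- A+B+E: memory 23, CPU 9, value 95
- A+D+E+F: memory 22, CPU 24, value 85
- B+D+E+F: memory 21, CPU 24, value 81
- A+C+E: memory 23, CPU 14, value 80
Best: 95 rps.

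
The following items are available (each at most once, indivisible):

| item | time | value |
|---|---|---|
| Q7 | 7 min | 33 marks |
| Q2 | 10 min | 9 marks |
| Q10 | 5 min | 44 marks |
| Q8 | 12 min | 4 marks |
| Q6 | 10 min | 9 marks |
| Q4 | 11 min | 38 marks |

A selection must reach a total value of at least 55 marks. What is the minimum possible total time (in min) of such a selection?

12

Subsets with value ≥ 55, sorted by total time:
- Q7+Q10: time 12, value 77
- Q10+Q4: time 16, value 82
Minimum time: 12 min.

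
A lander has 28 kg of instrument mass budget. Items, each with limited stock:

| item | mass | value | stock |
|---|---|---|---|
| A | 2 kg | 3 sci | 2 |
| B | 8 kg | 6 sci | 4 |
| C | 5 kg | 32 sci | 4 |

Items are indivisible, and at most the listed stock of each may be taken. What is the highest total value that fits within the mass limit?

134 sci

Best selections within mass 28 and stock limits:
- 2×A + 4×C: mass 24, value 134
- 1×B + 4×C: mass 28, value 134
Best: 134 sci.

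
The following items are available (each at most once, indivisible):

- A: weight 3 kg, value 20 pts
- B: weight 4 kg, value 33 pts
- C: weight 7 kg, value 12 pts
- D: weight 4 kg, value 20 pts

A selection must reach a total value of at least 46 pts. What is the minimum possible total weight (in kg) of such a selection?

7

Subsets with value ≥ 46, sorted by total weight:
- A+B: weight 7, value 53
- B+D: weight 8, value 53
Minimum weight: 7 kg.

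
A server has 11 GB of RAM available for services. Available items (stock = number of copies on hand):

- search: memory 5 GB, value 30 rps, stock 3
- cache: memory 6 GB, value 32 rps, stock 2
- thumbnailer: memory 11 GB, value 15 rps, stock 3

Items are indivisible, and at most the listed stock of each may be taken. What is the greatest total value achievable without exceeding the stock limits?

Top feasible selections:
- 1×search + 1×cache: memory 11, value 62
- 2×search: memory 10, value 60
- 1×cache: memory 6, value 32
- 1×search: memory 5, value 30
Best: 62 rps.

62 rps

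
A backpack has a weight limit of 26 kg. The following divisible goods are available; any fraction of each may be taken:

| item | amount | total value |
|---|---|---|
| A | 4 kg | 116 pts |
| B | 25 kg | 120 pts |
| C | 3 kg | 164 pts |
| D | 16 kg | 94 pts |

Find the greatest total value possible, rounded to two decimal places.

388.40

Take in order of value per unit:
- C (164/3 per unit): all 3 → value 164, running total 164.00
- A (116/4 per unit): all 4 → value 116, running total 280.00
- D (94/16 per unit): all 16 → value 94, running total 374.00
- B (120/25 per unit): 3 of 25 → value 3×120/25 = 14.4000, running total 388.40
Total 388.40.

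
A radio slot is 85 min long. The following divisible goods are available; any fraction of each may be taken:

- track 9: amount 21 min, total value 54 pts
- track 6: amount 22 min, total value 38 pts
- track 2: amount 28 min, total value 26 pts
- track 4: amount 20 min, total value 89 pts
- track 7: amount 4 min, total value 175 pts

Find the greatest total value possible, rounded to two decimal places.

Take in order of value per unit:
- track 7 (175/4 per unit): all 4 → value 175, running total 175.00
- track 4 (89/20 per unit): all 20 → value 89, running total 264.00
- track 9 (54/21 per unit): all 21 → value 54, running total 318.00
- track 6 (38/22 per unit): all 22 → value 38, running total 356.00
- track 2 (26/28 per unit): 18 of 28 → value 18×26/28 = 16.7143, running total 372.71
Total 372.71.

372.71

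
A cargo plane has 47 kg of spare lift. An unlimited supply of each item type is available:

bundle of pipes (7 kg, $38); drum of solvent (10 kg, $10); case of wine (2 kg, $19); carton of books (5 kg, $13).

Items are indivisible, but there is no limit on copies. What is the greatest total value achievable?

$437

Best value-per-unit is case of wine at 19/2, and filling with it alone uses weight 23×2=46. No mix of the others beats 23×19 = 437.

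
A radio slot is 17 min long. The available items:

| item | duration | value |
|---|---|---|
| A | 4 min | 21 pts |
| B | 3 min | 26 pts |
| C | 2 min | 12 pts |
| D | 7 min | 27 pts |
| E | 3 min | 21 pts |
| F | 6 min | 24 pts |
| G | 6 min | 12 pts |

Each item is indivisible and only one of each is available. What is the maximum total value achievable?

95 pts

This is a 0/1 knapsack; check combinations near the capacity.
- A+B+D+E: duration 4+3+7+3=17, value 21+26+27+21=95
- A+B+E+F: duration 4+3+3+6=16, value 21+26+21+24=92
- B+C+D+E: duration 3+2+7+3=15, value 26+12+27+21=86
- A+B+C+D: duration 4+3+2+7=16, value 21+26+12+27=86
- B+C+E+F: duration 3+2+3+6=14, value 26+12+21+24=83
Best: 95 pts.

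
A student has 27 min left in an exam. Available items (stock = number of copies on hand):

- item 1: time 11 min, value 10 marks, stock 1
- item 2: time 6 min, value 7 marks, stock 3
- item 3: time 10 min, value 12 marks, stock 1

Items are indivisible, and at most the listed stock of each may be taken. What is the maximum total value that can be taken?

Best selections within time 27 and stock limits:
- 1×item 1 + 1×item 2 + 1×item 3: time 27, value 29
- 2×item 2 + 1×item 3: time 22, value 26
- 1×item 1 + 2×item 2: time 23, value 24
Best: 29 marks.

29 marks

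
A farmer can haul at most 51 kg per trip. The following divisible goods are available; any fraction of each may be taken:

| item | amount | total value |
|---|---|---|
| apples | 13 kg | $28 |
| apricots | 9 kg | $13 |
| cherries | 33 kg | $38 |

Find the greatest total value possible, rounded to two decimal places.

Take in order of value per unit:
- apples (28/13 per unit): all 13 → value 28, running total 28.00
- apricots (13/9 per unit): all 9 → value 13, running total 41.00
- cherries (38/33 per unit): 29 of 33 → value 29×38/33 = 33.3939, running total 74.39
Total 74.39.

74.39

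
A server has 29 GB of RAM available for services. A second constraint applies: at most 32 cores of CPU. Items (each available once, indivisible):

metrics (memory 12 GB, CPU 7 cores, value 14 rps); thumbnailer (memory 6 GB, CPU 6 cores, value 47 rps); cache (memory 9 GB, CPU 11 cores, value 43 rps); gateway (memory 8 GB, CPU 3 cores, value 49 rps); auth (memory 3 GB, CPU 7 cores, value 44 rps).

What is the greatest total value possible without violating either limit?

Feasible sets respecting both limits:
- thumbnailer+cache+gateway+auth: memory 26, CPU 27, value 183
- metrics+thumbnailer+gateway+auth: memory 29, CPU 23, value 154
- thumbnailer+gateway+auth: memory 17, CPU 16, value 140
Best: 183 rps.

183 rps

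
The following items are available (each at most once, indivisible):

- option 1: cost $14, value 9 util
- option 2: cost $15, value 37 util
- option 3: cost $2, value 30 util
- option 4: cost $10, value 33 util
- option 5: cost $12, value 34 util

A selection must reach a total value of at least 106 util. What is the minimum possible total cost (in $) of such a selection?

Subsets with value ≥ 106, sorted by total cost:
- option 1+option 3+option 4+option 5: cost 38, value 106
- option 2+option 3+option 4+option 5: cost 39, value 134
- option 1+option 2+option 3+option 4: cost 41, value 109
Minimum cost: 38 $.

38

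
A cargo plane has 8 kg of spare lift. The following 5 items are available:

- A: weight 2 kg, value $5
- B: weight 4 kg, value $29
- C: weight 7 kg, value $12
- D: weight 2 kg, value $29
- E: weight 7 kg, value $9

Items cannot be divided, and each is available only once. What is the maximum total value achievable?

This is a 0/1 knapsack; check combinations near the capacity.
- A+B+D: weight 2+4+2=8, value 5+29+29=63
- B+D: weight 4+2=6, value 29+29=58
- A+D: weight 2+2=4, value 5+29=34
- A+B: weight 2+4=6, value 5+29=34
- D: weight 2, value 29
Best: $63.

$63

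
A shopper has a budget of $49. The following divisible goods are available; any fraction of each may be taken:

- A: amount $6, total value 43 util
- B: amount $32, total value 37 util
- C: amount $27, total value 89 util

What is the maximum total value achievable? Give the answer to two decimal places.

150.50

Take in order of value per unit:
- A (43/6 per unit): all 6 → value 43, running total 43.00
- C (89/27 per unit): all 27 → value 89, running total 132.00
- B (37/32 per unit): 16 of 32 → value 16×37/32 = 18.5000, running total 150.50
Total 150.50.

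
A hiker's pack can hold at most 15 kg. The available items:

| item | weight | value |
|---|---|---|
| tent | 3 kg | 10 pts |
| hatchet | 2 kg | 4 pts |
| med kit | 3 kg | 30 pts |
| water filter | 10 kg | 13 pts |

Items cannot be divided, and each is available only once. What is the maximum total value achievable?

Check high-value combinations within 15 kg:
- hatchet+med kit+water filter: weight 2+3+10=15, value 4+30+13=47
- tent+hatchet+med kit: weight 3+2+3=8, value 10+4+30=44
- med kit+water filter: weight 3+10=13, value 30+13=43
Best: 47 pts.

47 pts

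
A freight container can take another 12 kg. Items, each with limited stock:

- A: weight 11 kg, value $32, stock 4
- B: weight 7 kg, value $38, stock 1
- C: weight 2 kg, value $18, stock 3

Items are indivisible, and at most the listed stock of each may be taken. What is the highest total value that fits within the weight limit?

$74

Top feasible selections:
- 1×B + 2×C: weight 11, value 74
- 1×B + 1×C: weight 9, value 56
- 3×C: weight 6, value 54
Best: $74.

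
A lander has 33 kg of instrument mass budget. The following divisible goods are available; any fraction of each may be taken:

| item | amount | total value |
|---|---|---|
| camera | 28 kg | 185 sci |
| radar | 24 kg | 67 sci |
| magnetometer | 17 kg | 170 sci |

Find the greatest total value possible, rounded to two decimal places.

Take in order of value per unit:
- magnetometer (170/17 per unit): all 17 → value 170, running total 170.00
- camera (185/28 per unit): 16 of 28 → value 16×185/28 = 105.7143, running total 275.71
Total 275.71.

275.71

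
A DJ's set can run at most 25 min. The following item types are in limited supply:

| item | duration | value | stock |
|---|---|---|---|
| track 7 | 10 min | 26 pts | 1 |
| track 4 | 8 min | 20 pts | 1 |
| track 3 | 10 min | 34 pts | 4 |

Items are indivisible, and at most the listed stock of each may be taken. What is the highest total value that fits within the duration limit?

68 pts

Best selections within duration 25 and stock limits:
- 2×track 3: duration 20, value 68
- 1×track 7 + 1×track 3: duration 20, value 60
- 1×track 4 + 1×track 3: duration 18, value 54
Best: 68 pts.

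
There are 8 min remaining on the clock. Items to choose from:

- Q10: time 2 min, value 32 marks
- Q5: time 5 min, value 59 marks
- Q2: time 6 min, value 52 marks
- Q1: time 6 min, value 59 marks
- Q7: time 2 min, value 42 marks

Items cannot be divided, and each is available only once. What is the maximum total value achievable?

101 marks

Check high-value combinations within 8 min:
- Q5+Q7: time 5+2=7, value 59+42=101
- Q1+Q7: time 6+2=8, value 59+42=101
- Q2+Q7: time 6+2=8, value 52+42=94
- Q10+Q5: time 2+5=7, value 32+59=91
Best: 101 marks.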